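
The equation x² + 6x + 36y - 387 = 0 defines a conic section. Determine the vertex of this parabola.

Only x is squared. Complete the square in x: (x + 3)² = -36(y - 11).
Vertex (-3, 11); 4p = -36 so p = -9. Opens down.

(-3, 11)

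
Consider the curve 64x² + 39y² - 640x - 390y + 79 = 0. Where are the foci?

(5, 0) and (5, 10)

Group: 64(x² - 10x) + 39(y² - 10y) = -79
Complete the square: 64(x - 5)² + 39(y - 5)² = -79 + 1600 + 975 = 2496
Divide by 2496: (x - 5)²/39 + (y - 5)²/64 = 1
Ellipse, center (5, 5), major axis vertical; a² = 64, b² = 39.
c² = a² - b² = 64 - 39 = 25, so c = 5.
Foci lie on the vertical axis through the center: (h, k ± c).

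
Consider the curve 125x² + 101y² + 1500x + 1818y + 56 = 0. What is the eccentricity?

Collect terms: 125(x² + 12x) + 101(y² + 18y) = -56
Complete the square: 125(x + 6)² + 101(y + 9)² = -56 + 4500 + 8181 = 12625
Divide through by 12625 to get (x + 6)²/101 + (y + 9)²/125 = 1.
Ellipse, center (-6, -9), major axis vertical; a² = 125, b² = 101.
c² = a² - b² = 24, so c = 2√6.
e = c/a = 2√6/5√5 = 2√30/25.

e = 2√30/25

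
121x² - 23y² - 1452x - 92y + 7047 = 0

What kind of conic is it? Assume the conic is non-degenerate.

hyperbola

No xy term. Coefficients of x² and y² are A = 121, C = -23.
A and C have opposite signs ⇒ hyperbola.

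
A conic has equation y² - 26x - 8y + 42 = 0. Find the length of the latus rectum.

Only y is squared. Complete the square in y: (y - 4)² = 26(x - 1).
Vertex (1, 4); 4p = 26 so p = 13/2. Opens right.
Latus rectum length = |4p| = 26.

26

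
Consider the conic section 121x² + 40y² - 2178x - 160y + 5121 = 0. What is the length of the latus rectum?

Group the x- and y-terms: 121(x² - 18x) + 40(y² - 4y) = -5121
Complete the square: 121(x - 9)² + 40(y - 2)² = -5121 + 9801 + 160 = 4840
Divide by 4840: (x - 9)²/40 + (y - 2)²/121 = 1
Ellipse, center (9, 2), major axis vertical; a² = 121, b² = 40.
Latus rectum length = 2b²/a = 2·40/11 = 80/11.

80/11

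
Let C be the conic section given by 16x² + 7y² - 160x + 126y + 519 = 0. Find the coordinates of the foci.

Collect terms: 16(x² - 10x) + 7(y² + 18y) = -519
Completing the square gives 16(x - 5)² + 7(y + 9)² = -519 + 400 + 567 = 448.
Divide by 448: (x - 5)²/28 + (y + 9)²/64 = 1
Ellipse, center (5, -9), major axis vertical; a² = 64, b² = 28.
c² = a² - b² = 64 - 28 = 36, so c = 6.
Foci lie on the vertical axis through the center: (h, k ± c).

(5, -15) and (5, -3)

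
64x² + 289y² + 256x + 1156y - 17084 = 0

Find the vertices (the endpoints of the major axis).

(-19, -2) and (15, -2)

Collect terms: 64(x² + 4x) + 289(y² + 4y) = 17084
Complete the square in x and y: 64(x + 2)² + 289(y + 2)² = 17084 + 256 + 1156 = 18496
Divide by 18496: (x + 2)²/289 + (y + 2)²/64 = 1
Ellipse, center (-2, -2), major axis horizontal; a² = 289, b² = 64.
a = 17. Vertices at (h ± a, k).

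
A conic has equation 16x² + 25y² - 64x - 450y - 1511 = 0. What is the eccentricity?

16(x² - 4x) + 25(y² - 18y) = 1511
Complete the square in x and y: 16(x - 2)² + 25(y - 9)² = 1511 + 64 + 2025 = 3600
Divide by 3600: (x - 2)²/225 + (y - 9)²/144 = 1
Ellipse, center (2, 9), major axis horizontal; a² = 225, b² = 144.
c² = a² - b² = 81, so c = 9.
e = c/a = 9/15 = 3/5.

e = 3/5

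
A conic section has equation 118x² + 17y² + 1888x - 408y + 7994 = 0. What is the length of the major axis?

2√118

Collect terms: 118(x² + 16x) + 17(y² - 24y) = -7994
118(x + 8)² + 17(y - 12)² = -7994 + 7552 + 2448 = 2006
Divide through by 2006 to get (x + 8)²/17 + (y - 12)²/118 = 1.
Ellipse, center (-8, 12), major axis vertical; a² = 118, b² = 17.
a² = 118 so a = √118; the major axis has length 2a = 2√118.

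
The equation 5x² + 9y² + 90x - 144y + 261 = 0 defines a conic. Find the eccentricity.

e = 2/3

Group: 5(x² + 18x) + 9(y² - 16y) = -261
Complete the square in x and y: 5(x + 9)² + 9(y - 8)² = -261 + 405 + 576 = 720
Dividing both sides by 720: (x + 9)²/144 + (y - 8)²/80 = 1
Ellipse, center (-9, 8), major axis horizontal; a² = 144, b² = 80.
c² = a² - b² = 64, so c = 8.
e = c/a = 8/12 = 2/3.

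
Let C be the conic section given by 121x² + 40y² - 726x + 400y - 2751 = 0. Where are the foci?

Rearranging, 121(x² - 6x) + 40(y² + 10y) = 2751.
Complete the square in x and y: 121(x - 3)² + 40(y + 5)² = 2751 + 1089 + 1000 = 4840
Dividing both sides by 4840: (x - 3)²/40 + (y + 5)²/121 = 1
Ellipse, center (3, -5), major axis vertical; a² = 121, b² = 40.
c² = a² - b² = 121 - 40 = 81, so c = 9.
Foci lie on the vertical axis through the center: (h, k ± c).

(3, -14) and (3, 4)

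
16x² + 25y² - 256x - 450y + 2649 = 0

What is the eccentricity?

e = 3/5

Rearranging, 16(x² - 16x) + 25(y² - 18y) = -2649.
Complete the square: 16(x - 8)² + 25(y - 9)² = -2649 + 1024 + 2025 = 400
Dividing both sides by 400: (x - 8)²/25 + (y - 9)²/16 = 1
Ellipse, center (8, 9), major axis horizontal; a² = 25, b² = 16.
c² = a² - b² = 9, so c = 3.
e = c/a = 3/5.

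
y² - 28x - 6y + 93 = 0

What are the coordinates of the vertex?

(3, 3)

Only y is squared. Complete the square in y: (y - 3)² = 28(x - 3).
Vertex (3, 3); 4p = 28 so p = 7. Opens right.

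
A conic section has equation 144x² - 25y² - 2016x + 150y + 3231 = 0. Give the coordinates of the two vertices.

(2, 3) and (12, 3)

Group the x- and y-terms: 144(x² - 14x) -25(y² - 6y) = -3231
144(x - 7)² -25(y - 3)² = -3231 + 7056 - 225 = 3600
Divide through by 3600 to get (x - 7)²/25 - (y - 3)²/144 = 1.
Hyperbola, center (7, 3), transverse axis horizontal; a² = 25, b² = 144.
a = 5. Vertices at (h ± a, k).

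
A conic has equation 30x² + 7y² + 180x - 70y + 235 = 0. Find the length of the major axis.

Collect terms: 30(x² + 6x) + 7(y² - 10y) = -235
Complete the square in x and y: 30(x + 3)² + 7(y - 5)² = -235 + 270 + 175 = 210
Divide by 210: (x + 3)²/7 + (y - 5)²/30 = 1
Ellipse, center (-3, 5), major axis vertical; a² = 30, b² = 7.
a² = 30 so a = √30; the major axis has length 2a = 2√30.

2√30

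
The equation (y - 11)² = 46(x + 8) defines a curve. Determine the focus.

Vertex (-8, 11); 4p = 46 so p = 23/2. Opens right.
Focus is p units from the vertex along the axis: (h + p, k).

(7/2, 11)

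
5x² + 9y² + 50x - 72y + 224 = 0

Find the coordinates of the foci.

(-7, 4) and (-3, 4)

Group: 5(x² + 10x) + 9(y² - 8y) = -224
Completing the square gives 5(x + 5)² + 9(y - 4)² = -224 + 125 + 144 = 45.
Divide by 45: (x + 5)²/9 + (y - 4)²/5 = 1
Ellipse, center (-5, 4), major axis horizontal; a² = 9, b² = 5.
c² = a² - b² = 9 - 5 = 4, so c = 2.
Foci lie on the horizontal axis through the center: (h ± c, k).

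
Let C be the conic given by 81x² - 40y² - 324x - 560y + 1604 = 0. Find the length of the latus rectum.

80/9

Group the x- and y-terms: 81(x² - 4x) -40(y² + 14y) = -1604
Complete the square: 81(x - 2)² -40(y + 7)² = -1604 + 324 - 1960 = -3240
Dividing both sides by -3240: (y + 7)²/81 - (x - 2)²/40 = 1
Hyperbola, center (2, -7), transverse axis vertical; a² = 81, b² = 40.
Latus rectum length = 2b²/a = 2·40/9 = 80/9.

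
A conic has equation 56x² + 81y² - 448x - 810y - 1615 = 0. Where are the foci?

(-1, 5) and (9, 5)

Rearranging, 56(x² - 8x) + 81(y² - 10y) = 1615.
Completing the square gives 56(x - 4)² + 81(y - 5)² = 1615 + 896 + 2025 = 4536.
Dividing both sides by 4536: (x - 4)²/81 + (y - 5)²/56 = 1
Ellipse, center (4, 5), major axis horizontal; a² = 81, b² = 56.
c² = a² - b² = 81 - 56 = 25, so c = 5.
Foci lie on the horizontal axis through the center: (h ± c, k).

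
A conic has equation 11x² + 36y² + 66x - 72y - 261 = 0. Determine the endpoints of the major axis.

(-9, 1) and (3, 1)

Rearranging, 11(x² + 6x) + 36(y² - 2y) = 261.
Complete the square in x and y: 11(x + 3)² + 36(y - 1)² = 261 + 99 + 36 = 396
Dividing both sides by 396: (x + 3)²/36 + (y - 1)²/11 = 1
Ellipse, center (-3, 1), major axis horizontal; a² = 36, b² = 11.
a = 6. Vertices at (h ± a, k).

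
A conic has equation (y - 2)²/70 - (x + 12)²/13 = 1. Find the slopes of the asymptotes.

Center (-12, 2). The positive term is the y-term, so the transverse axis is vertical; a² = 70, b² = 13.
For a vertical hyperbola the asymptotes have slope ±a/b.
Here that is ±√70/√13 = ±√910/13.

√910/13 and -√910/13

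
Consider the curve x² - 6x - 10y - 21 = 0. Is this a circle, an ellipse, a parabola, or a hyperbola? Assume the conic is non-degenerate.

No xy term. Coefficients of x² and y² are A = 1, C = 0.
Exactly one squared variable ⇒ parabola.

parabola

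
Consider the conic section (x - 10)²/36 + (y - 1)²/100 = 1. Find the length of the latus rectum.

Center (10, 1). The larger denominator 100 sits under the y-term, so the major axis is vertical; a² = 100, b² = 36.
Latus rectum length = 2b²/a = 2·36/10 = 36/5.

36/5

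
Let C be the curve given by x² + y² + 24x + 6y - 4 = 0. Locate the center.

Group the x- and y-terms: (x² + 24x) + (y² + 6y) = 4
Completing the square gives (x + 12)² + (y + 3)² = 4 + 144 + 9 = 157.
So (x + 12)² + (y + 3)² = 157.
Circle centered at (-12, -3) with r² = 157.

(-12, -3)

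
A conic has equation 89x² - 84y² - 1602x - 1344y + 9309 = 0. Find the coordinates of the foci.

(9, -8 - √173) and (9, -8 + √173)

Group: 89(x² - 18x) -84(y² + 16y) = -9309
89(x - 9)² -84(y + 8)² = -9309 + 7209 - 5376 = -7476
Divide by -7476: (y + 8)²/89 - (x - 9)²/84 = 1
Hyperbola, center (9, -8), transverse axis vertical; a² = 89, b² = 84.
c² = a² + b² = 89 + 84 = 173, so c = √173.
Foci lie on the vertical axis through the center: (h, k ± c).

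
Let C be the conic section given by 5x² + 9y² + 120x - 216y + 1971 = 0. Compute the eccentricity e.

Collect terms: 5(x² + 24x) + 9(y² - 24y) = -1971
Complete the square: 5(x + 12)² + 9(y - 12)² = -1971 + 720 + 1296 = 45
Dividing both sides by 45: (x + 12)²/9 + (y - 12)²/5 = 1
Ellipse, center (-12, 12), major axis horizontal; a² = 9, b² = 5.
c² = a² - b² = 4, so c = 2.
e = c/a = 2/3.

e = 2/3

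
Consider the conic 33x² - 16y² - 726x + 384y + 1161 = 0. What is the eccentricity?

33(x² - 22x) -16(y² - 24y) = -1161
Complete the square in x and y: 33(x - 11)² -16(y - 12)² = -1161 + 3993 - 2304 = 528
Dividing both sides by 528: (x - 11)²/16 - (y - 12)²/33 = 1
Hyperbola, center (11, 12), transverse axis horizontal; a² = 16, b² = 33.
c² = a² + b² = 49, so c = 7.
e = c/a = 7/4.

e = 7/4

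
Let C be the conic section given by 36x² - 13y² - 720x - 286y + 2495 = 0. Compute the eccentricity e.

e = 7/6

Rearranging, 36(x² - 20x) -13(y² + 22y) = -2495.
36(x - 10)² -13(y + 11)² = -2495 + 3600 - 1573 = -468
Divide by -468: (y + 11)²/36 - (x - 10)²/13 = 1
Hyperbola, center (10, -11), transverse axis vertical; a² = 36, b² = 13.
c² = a² + b² = 49, so c = 7.
e = c/a = 7/6.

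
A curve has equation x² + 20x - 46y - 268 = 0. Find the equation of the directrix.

y = -39/2

Only x is squared. Complete the square in x: (x + 10)² = 46(y + 8).
Vertex (-10, -8); 4p = 46 so p = 23/2. Opens up.
Directrix is the horizontal line y = k − p = -8 − (23/2) = -39/2.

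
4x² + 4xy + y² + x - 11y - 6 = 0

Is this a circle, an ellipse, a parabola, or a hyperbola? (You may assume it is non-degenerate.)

parabola

A = 4, B = 4, C = 1.
Discriminant B² − 4AC = 4² − 4·4·1 = 0.
B² − 4AC = 0 ⇒ parabola.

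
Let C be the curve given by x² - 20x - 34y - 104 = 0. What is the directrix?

y = -29/2

Only x is squared. Complete the square in x: (x - 10)² = 34(y + 6).
Vertex (10, -6); 4p = 34 so p = 17/2. Opens up.
Directrix is the horizontal line y = k − p = -6 − (17/2) = -29/2.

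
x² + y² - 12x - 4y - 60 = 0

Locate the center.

Group: (x² - 12x) + (y² - 4y) = 60
Complete the square in x and y: (x - 6)² + (y - 2)² = 60 + 36 + 4 = 100
So (x - 6)² + (y - 2)² = 100.
Circle centered at (6, 2) with r² = 100.

(6, 2)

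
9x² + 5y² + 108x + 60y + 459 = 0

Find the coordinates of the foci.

Collect terms: 9(x² + 12x) + 5(y² + 12y) = -459
Complete the square in x and y: 9(x + 6)² + 5(y + 6)² = -459 + 324 + 180 = 45
Dividing both sides by 45: (x + 6)²/5 + (y + 6)²/9 = 1
Ellipse, center (-6, -6), major axis vertical; a² = 9, b² = 5.
c² = a² - b² = 9 - 5 = 4, so c = 2.
Foci lie on the vertical axis through the center: (h, k ± c).

(-6, -8) and (-6, -4)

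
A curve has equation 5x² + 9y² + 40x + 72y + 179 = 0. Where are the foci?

(-6, -4) and (-2, -4)

5(x² + 8x) + 9(y² + 8y) = -179
Complete the square in x and y: 5(x + 4)² + 9(y + 4)² = -179 + 80 + 144 = 45
Divide through by 45 to get (x + 4)²/9 + (y + 4)²/5 = 1.
Ellipse, center (-4, -4), major axis horizontal; a² = 9, b² = 5.
c² = a² - b² = 9 - 5 = 4, so c = 2.
Foci lie on the horizontal axis through the center: (h ± c, k).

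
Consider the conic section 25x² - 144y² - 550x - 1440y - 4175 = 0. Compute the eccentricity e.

Group: 25(x² - 22x) -144(y² + 10y) = 4175
Complete the square in x and y: 25(x - 11)² -144(y + 5)² = 4175 + 3025 - 3600 = 3600
Divide through by 3600 to get (x - 11)²/144 - (y + 5)²/25 = 1.
Hyperbola, center (11, -5), transverse axis horizontal; a² = 144, b² = 25.
c² = a² + b² = 169, so c = 13.
e = c/a = 13/12.

e = 13/12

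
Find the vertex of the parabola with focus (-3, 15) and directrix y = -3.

(-3, 6)

The vertex is the midpoint between the focus and the directrix along the axis of symmetry.
Axis is vertical (directrix is horizontal). Vertex y-coordinate = (15 + (-3))/2 = 6; x-coordinate = -3.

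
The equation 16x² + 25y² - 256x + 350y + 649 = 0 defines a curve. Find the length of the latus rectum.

Group: 16(x² - 16x) + 25(y² + 14y) = -649
16(x - 8)² + 25(y + 7)² = -649 + 1024 + 1225 = 1600
Dividing both sides by 1600: (x - 8)²/100 + (y + 7)²/64 = 1
Ellipse, center (8, -7), major axis horizontal; a² = 100, b² = 64.
Latus rectum length = 2b²/a = 2·64/10 = 64/5.

64/5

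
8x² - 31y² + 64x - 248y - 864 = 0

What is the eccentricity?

e = √1209/31

Rearranging, 8(x² + 8x) -31(y² + 8y) = 864.
Complete the square: 8(x + 4)² -31(y + 4)² = 864 + 128 - 496 = 496
Divide through by 496 to get (x + 4)²/62 - (y + 4)²/16 = 1.
Hyperbola, center (-4, -4), transverse axis horizontal; a² = 62, b² = 16.
c² = a² + b² = 78, so c = √78.
e = c/a = √78/√62 = √1209/31.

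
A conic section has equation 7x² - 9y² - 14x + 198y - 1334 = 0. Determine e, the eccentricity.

7(x² - 2x) -9(y² - 22y) = 1334
Completing the square gives 7(x - 1)² -9(y - 11)² = 1334 + 7 - 1089 = 252.
Divide through by 252 to get (x - 1)²/36 - (y - 11)²/28 = 1.
Hyperbola, center (1, 11), transverse axis horizontal; a² = 36, b² = 28.
c² = a² + b² = 64, so c = 8.
e = c/a = 8/6 = 4/3.

e = 4/3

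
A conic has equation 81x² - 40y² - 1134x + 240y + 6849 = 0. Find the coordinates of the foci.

81(x² - 14x) -40(y² - 6y) = -6849
Complete the square in x and y: 81(x - 7)² -40(y - 3)² = -6849 + 3969 - 360 = -3240
Divide through by -3240 to get (y - 3)²/81 - (x - 7)²/40 = 1.
Hyperbola, center (7, 3), transverse axis vertical; a² = 81, b² = 40.
c² = a² + b² = 81 + 40 = 121, so c = 11.
Foci lie on the vertical axis through the center: (h, k ± c).

(7, -8) and (7, 14)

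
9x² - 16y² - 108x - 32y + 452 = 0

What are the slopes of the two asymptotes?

9(x² - 12x) -16(y² + 2y) = -452
9(x - 6)² -16(y + 1)² = -452 + 324 - 16 = -144
Divide through by -144 to get (y + 1)²/9 - (x - 6)²/16 = 1.
Hyperbola, center (6, -1), transverse axis vertical; a² = 9, b² = 16.
For a vertical hyperbola the asymptotes have slope ±a/b.
Here that is ±3/4.

3/4 and -3/4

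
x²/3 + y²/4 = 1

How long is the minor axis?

Center (0, 0). The larger denominator 4 sits under the y-term, so the major axis is vertical; a² = 4, b² = 3.
b² = 3 so b = √3; the minor axis has length 2b = 2√3.

2√3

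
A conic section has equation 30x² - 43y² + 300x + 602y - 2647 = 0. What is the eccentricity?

Group: 30(x² + 10x) -43(y² - 14y) = 2647
Complete the square in x and y: 30(x + 5)² -43(y - 7)² = 2647 + 750 - 2107 = 1290
Divide through by 1290 to get (x + 5)²/43 - (y - 7)²/30 = 1.
Hyperbola, center (-5, 7), transverse axis horizontal; a² = 43, b² = 30.
c² = a² + b² = 73, so c = √73.
e = c/a = √73/√43 = √3139/43.

e = √3139/43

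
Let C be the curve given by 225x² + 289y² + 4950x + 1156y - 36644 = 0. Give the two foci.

(-19, -2) and (-3, -2)

225(x² + 22x) + 289(y² + 4y) = 36644
Complete the square: 225(x + 11)² + 289(y + 2)² = 36644 + 27225 + 1156 = 65025
Divide through by 65025 to get (x + 11)²/289 + (y + 2)²/225 = 1.
Ellipse, center (-11, -2), major axis horizontal; a² = 289, b² = 225.
c² = a² - b² = 289 - 225 = 64, so c = 8.
Foci lie on the horizontal axis through the center: (h ± c, k).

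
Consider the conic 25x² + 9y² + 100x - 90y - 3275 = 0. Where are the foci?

Group the x- and y-terms: 25(x² + 4x) + 9(y² - 10y) = 3275
Complete the square in x and y: 25(x + 2)² + 9(y - 5)² = 3275 + 100 + 225 = 3600
Dividing both sides by 3600: (x + 2)²/144 + (y - 5)²/400 = 1
Ellipse, center (-2, 5), major axis vertical; a² = 400, b² = 144.
c² = a² - b² = 400 - 144 = 256, so c = 16.
Foci lie on the vertical axis through the center: (h, k ± c).

(-2, -11) and (-2, 21)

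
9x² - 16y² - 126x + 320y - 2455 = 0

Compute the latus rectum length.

Group the x- and y-terms: 9(x² - 14x) -16(y² - 20y) = 2455
9(x - 7)² -16(y - 10)² = 2455 + 441 - 1600 = 1296
Divide through by 1296 to get (x - 7)²/144 - (y - 10)²/81 = 1.
Hyperbola, center (7, 10), transverse axis horizontal; a² = 144, b² = 81.
Latus rectum length = 2b²/a = 2·81/12 = 27/2.

27/2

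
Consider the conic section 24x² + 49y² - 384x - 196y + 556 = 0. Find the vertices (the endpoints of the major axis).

(1, 2) and (15, 2)

Group: 24(x² - 16x) + 49(y² - 4y) = -556
Completing the square gives 24(x - 8)² + 49(y - 2)² = -556 + 1536 + 196 = 1176.
Divide through by 1176 to get (x - 8)²/49 + (y - 2)²/24 = 1.
Ellipse, center (8, 2), major axis horizontal; a² = 49, b² = 24.
a = 7. Vertices at (h ± a, k).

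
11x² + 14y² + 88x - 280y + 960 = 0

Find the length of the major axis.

4√14

11(x² + 8x) + 14(y² - 20y) = -960
Completing the square gives 11(x + 4)² + 14(y - 10)² = -960 + 176 + 1400 = 616.
Dividing both sides by 616: (x + 4)²/56 + (y - 10)²/44 = 1
Ellipse, center (-4, 10), major axis horizontal; a² = 56, b² = 44.
a² = 56 so a = 2√14; the major axis has length 2a = 4√14.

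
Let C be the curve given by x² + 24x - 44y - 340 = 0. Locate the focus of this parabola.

(-12, 0)

Only x is squared. Complete the square in x: (x + 12)² = 44(y + 11).
Vertex (-12, -11); 4p = 44 so p = 11. Opens up.
Focus is p units from the vertex along the axis: (h, k + p).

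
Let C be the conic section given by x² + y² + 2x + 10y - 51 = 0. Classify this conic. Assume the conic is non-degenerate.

circle

No xy term. Coefficients of x² and y² are A = 1, C = 1.
A = C (same sign) ⇒ circle.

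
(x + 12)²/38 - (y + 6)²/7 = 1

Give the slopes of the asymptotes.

√266/38 and -√266/38

Center (-12, -6). The positive term is the x-term, so the transverse axis is horizontal; a² = 38, b² = 7.
For a horizontal hyperbola the asymptotes have slope ±b/a.
Here that is ±√7/√38 = ±√266/38.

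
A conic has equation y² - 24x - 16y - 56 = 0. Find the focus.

(1, 8)

Only y is squared. Complete the square in y: (y - 8)² = 24(x + 5).
Vertex (-5, 8); 4p = 24 so p = 6. Opens right.
Focus is p units from the vertex along the axis: (h + p, k).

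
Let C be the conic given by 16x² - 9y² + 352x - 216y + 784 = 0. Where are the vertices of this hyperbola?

(-11, -16) and (-11, -8)

Group: 16(x² + 22x) -9(y² + 24y) = -784
Completing the square gives 16(x + 11)² -9(y + 12)² = -784 + 1936 - 1296 = -144.
Divide through by -144 to get (y + 12)²/16 - (x + 11)²/9 = 1.
Hyperbola, center (-11, -12), transverse axis vertical; a² = 16, b² = 9.
a = 4. Vertices at (h, k ± a).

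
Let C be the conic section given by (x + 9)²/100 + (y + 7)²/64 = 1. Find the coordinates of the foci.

(-15, -7) and (-3, -7)

Center (-9, -7). The larger denominator 100 sits under the x-term, so the major axis is horizontal; a² = 100, b² = 64.
c² = a² - b² = 100 - 64 = 36, so c = 6.
Foci lie on the horizontal axis through the center: (h ± c, k).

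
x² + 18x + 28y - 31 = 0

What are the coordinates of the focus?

Only x is squared. Complete the square in x: (x + 9)² = -28(y - 4).
Vertex (-9, 4); 4p = -28 so p = -7. Opens down.
Focus is p units from the vertex along the axis: (h, k + p).

(-9, -3)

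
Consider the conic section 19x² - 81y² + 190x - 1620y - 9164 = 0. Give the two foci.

Group: 19(x² + 10x) -81(y² + 20y) = 9164
Complete the square: 19(x + 5)² -81(y + 10)² = 9164 + 475 - 8100 = 1539
Dividing both sides by 1539: (x + 5)²/81 - (y + 10)²/19 = 1
Hyperbola, center (-5, -10), transverse axis horizontal; a² = 81, b² = 19.
c² = a² + b² = 81 + 19 = 100, so c = 10.
Foci lie on the horizontal axis through the center: (h ± c, k).

(-15, -10) and (5, -10)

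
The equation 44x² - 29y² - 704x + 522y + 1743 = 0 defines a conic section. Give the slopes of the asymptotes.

2√319/29 and -2√319/29

Group: 44(x² - 16x) -29(y² - 18y) = -1743
Completing the square gives 44(x - 8)² -29(y - 9)² = -1743 + 2816 - 2349 = -1276.
Divide through by -1276 to get (y - 9)²/44 - (x - 8)²/29 = 1.
Hyperbola, center (8, 9), transverse axis vertical; a² = 44, b² = 29.
For a vertical hyperbola the asymptotes have slope ±a/b.
Here that is ±2√11/√29 = ±2√319/29.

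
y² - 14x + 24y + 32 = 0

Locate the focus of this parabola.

(-9/2, -12)

Only y is squared. Complete the square in y: (y + 12)² = 14(x + 8).
Vertex (-8, -12); 4p = 14 so p = 7/2. Opens right.
Focus is p units from the vertex along the axis: (h + p, k).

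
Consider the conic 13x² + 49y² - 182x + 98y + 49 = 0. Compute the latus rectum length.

Rearranging, 13(x² - 14x) + 49(y² + 2y) = -49.
13(x - 7)² + 49(y + 1)² = -49 + 637 + 49 = 637
Dividing both sides by 637: (x - 7)²/49 + (y + 1)²/13 = 1
Ellipse, center (7, -1), major axis horizontal; a² = 49, b² = 13.
Latus rectum length = 2b²/a = 2·13/7 = 26/7.

26/7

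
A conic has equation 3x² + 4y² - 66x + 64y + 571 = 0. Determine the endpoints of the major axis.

3(x² - 22x) + 4(y² + 16y) = -571
Complete the square: 3(x - 11)² + 4(y + 8)² = -571 + 363 + 256 = 48
Divide by 48: (x - 11)²/16 + (y + 8)²/12 = 1
Ellipse, center (11, -8), major axis horizontal; a² = 16, b² = 12.
a = 4. Vertices at (h ± a, k).

(7, -8) and (15, -8)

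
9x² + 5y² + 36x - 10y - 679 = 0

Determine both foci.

Group: 9(x² + 4x) + 5(y² - 2y) = 679
Completing the square gives 9(x + 2)² + 5(y - 1)² = 679 + 36 + 5 = 720.
Divide through by 720 to get (x + 2)²/80 + (y - 1)²/144 = 1.
Ellipse, center (-2, 1), major axis vertical; a² = 144, b² = 80.
c² = a² - b² = 144 - 80 = 64, so c = 8.
Foci lie on the vertical axis through the center: (h, k ± c).

(-2, -7) and (-2, 9)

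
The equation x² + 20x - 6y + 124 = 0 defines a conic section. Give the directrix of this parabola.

y = 5/2

Only x is squared. Complete the square in x: (x + 10)² = 6(y - 4).
Vertex (-10, 4); 4p = 6 so p = 3/2. Opens up.
Directrix is the horizontal line y = k − p = 4 − (3/2) = 5/2.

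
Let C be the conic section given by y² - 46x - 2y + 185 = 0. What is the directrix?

Only y is squared. Complete the square in y: (y - 1)² = 46(x - 4).
Vertex (4, 1); 4p = 46 so p = 23/2. Opens right.
Directrix is the vertical line x = h − p = 4 − (23/2) = -15/2.

x = -15/2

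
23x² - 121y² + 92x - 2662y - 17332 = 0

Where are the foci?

Collect terms: 23(x² + 4x) -121(y² + 22y) = 17332
Complete the square in x and y: 23(x + 2)² -121(y + 11)² = 17332 + 92 - 14641 = 2783
Divide through by 2783 to get (x + 2)²/121 - (y + 11)²/23 = 1.
Hyperbola, center (-2, -11), transverse axis horizontal; a² = 121, b² = 23.
c² = a² + b² = 121 + 23 = 144, so c = 12.
Foci lie on the horizontal axis through the center: (h ± c, k).

(-14, -11) and (10, -11)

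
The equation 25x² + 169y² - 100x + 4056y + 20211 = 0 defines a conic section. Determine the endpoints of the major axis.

Rearranging, 25(x² - 4x) + 169(y² + 24y) = -20211.
25(x - 2)² + 169(y + 12)² = -20211 + 100 + 24336 = 4225
Divide by 4225: (x - 2)²/169 + (y + 12)²/25 = 1
Ellipse, center (2, -12), major axis horizontal; a² = 169, b² = 25.
a = 13. Vertices at (h ± a, k).

(-11, -12) and (15, -12)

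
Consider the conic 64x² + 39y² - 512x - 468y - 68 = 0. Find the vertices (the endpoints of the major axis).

(4, -2) and (4, 14)

Rearranging, 64(x² - 8x) + 39(y² - 12y) = 68.
Complete the square: 64(x - 4)² + 39(y - 6)² = 68 + 1024 + 1404 = 2496
Dividing both sides by 2496: (x - 4)²/39 + (y - 6)²/64 = 1
Ellipse, center (4, 6), major axis vertical; a² = 64, b² = 39.
a = 8. Vertices at (h, k ± a).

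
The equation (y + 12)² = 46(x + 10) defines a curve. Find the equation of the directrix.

x = -43/2

Vertex (-10, -12); 4p = 46 so p = 23/2. Opens right.
Directrix is the vertical line x = h − p = -10 − (23/2) = -43/2.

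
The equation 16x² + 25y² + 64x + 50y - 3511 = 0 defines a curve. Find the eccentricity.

16(x² + 4x) + 25(y² + 2y) = 3511
Complete the square: 16(x + 2)² + 25(y + 1)² = 3511 + 64 + 25 = 3600
Dividing both sides by 3600: (x + 2)²/225 + (y + 1)²/144 = 1
Ellipse, center (-2, -1), major axis horizontal; a² = 225, b² = 144.
c² = a² - b² = 81, so c = 9.
e = c/a = 9/15 = 3/5.

e = 3/5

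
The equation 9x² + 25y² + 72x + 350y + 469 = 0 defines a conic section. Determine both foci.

(-12, -7) and (4, -7)

9(x² + 8x) + 25(y² + 14y) = -469
Completing the square gives 9(x + 4)² + 25(y + 7)² = -469 + 144 + 1225 = 900.
Divide through by 900 to get (x + 4)²/100 + (y + 7)²/36 = 1.
Ellipse, center (-4, -7), major axis horizontal; a² = 100, b² = 36.
c² = a² - b² = 100 - 36 = 64, so c = 8.
Foci lie on the horizontal axis through the center: (h ± c, k).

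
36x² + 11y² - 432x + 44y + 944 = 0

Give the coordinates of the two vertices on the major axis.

(6, -8) and (6, 4)

Collect terms: 36(x² - 12x) + 11(y² + 4y) = -944
Complete the square: 36(x - 6)² + 11(y + 2)² = -944 + 1296 + 44 = 396
Divide through by 396 to get (x - 6)²/11 + (y + 2)²/36 = 1.
Ellipse, center (6, -2), major axis vertical; a² = 36, b² = 11.
a = 6. Vertices at (h, k ± a).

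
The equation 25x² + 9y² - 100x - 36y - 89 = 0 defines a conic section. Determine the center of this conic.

(2, 2)

Group: 25(x² - 4x) + 9(y² - 4y) = 89
Complete the square: 25(x - 2)² + 9(y - 2)² = 89 + 100 + 36 = 225
Dividing both sides by 225: (x - 2)²/9 + (y - 2)²/25 = 1
Ellipse with center (2, 2).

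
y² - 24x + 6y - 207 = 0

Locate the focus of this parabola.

Only y is squared. Complete the square in y: (y + 3)² = 24(x + 9).
Vertex (-9, -3); 4p = 24 so p = 6. Opens right.
Focus is p units from the vertex along the axis: (h + p, k).

(-3, -3)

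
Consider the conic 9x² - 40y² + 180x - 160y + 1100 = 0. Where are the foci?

Rearranging, 9(x² + 20x) -40(y² + 4y) = -1100.
9(x + 10)² -40(y + 2)² = -1100 + 900 - 160 = -360
Divide by -360: (y + 2)²/9 - (x + 10)²/40 = 1
Hyperbola, center (-10, -2), transverse axis vertical; a² = 9, b² = 40.
c² = a² + b² = 9 + 40 = 49, so c = 7.
Foci lie on the vertical axis through the center: (h, k ± c).

(-10, -9) and (-10, 5)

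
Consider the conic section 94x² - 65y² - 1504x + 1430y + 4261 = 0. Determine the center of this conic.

(8, 11)

Group: 94(x² - 16x) -65(y² - 22y) = -4261
94(x - 8)² -65(y - 11)² = -4261 + 6016 - 7865 = -6110
Divide through by -6110 to get (y - 11)²/94 - (x - 8)²/65 = 1.
Hyperbola with center (8, 11).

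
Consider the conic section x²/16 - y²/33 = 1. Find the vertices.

(-4, 0) and (4, 0)

Center (0, 0). The positive term is the x-term, so the transverse axis is horizontal; a² = 16, b² = 33.
a = 4. Vertices at (h ± a, k).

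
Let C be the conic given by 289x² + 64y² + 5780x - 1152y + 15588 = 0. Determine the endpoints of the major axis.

Group the x- and y-terms: 289(x² + 20x) + 64(y² - 18y) = -15588
Complete the square: 289(x + 10)² + 64(y - 9)² = -15588 + 28900 + 5184 = 18496
Dividing both sides by 18496: (x + 10)²/64 + (y - 9)²/289 = 1
Ellipse, center (-10, 9), major axis vertical; a² = 289, b² = 64.
a = 17. Vertices at (h, k ± a).

(-10, -8) and (-10, 26)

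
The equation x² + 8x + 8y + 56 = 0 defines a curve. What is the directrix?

Only x is squared. Complete the square in x: (x + 4)² = -8(y + 5).
Vertex (-4, -5); 4p = -8 so p = -2. Opens down.
Directrix is the horizontal line y = k − p = -5 − (-2) = -3.

y = -3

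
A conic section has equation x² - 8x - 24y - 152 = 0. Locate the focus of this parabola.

(4, -1)

Only x is squared. Complete the square in x: (x - 4)² = 24(y + 7).
Vertex (4, -7); 4p = 24 so p = 6. Opens up.
Focus is p units from the vertex along the axis: (h, k + p).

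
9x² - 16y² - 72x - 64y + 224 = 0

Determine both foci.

Group: 9(x² - 8x) -16(y² + 4y) = -224
9(x - 4)² -16(y + 2)² = -224 + 144 - 64 = -144
Dividing both sides by -144: (y + 2)²/9 - (x - 4)²/16 = 1
Hyperbola, center (4, -2), transverse axis vertical; a² = 9, b² = 16.
c² = a² + b² = 9 + 16 = 25, so c = 5.
Foci lie on the vertical axis through the center: (h, k ± c).

(4, -7) and (4, 3)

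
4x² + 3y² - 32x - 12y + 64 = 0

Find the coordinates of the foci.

Collect terms: 4(x² - 8x) + 3(y² - 4y) = -64
Complete the square in x and y: 4(x - 4)² + 3(y - 2)² = -64 + 64 + 12 = 12
Divide through by 12 to get (x - 4)²/3 + (y - 2)²/4 = 1.
Ellipse, center (4, 2), major axis vertical; a² = 4, b² = 3.
c² = a² - b² = 4 - 3 = 1, so c = 1.
Foci lie on the vertical axis through the center: (h, k ± c).

(4, 1) and (4, 3)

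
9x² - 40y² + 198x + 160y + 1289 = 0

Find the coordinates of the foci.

9(x² + 22x) -40(y² - 4y) = -1289
Completing the square gives 9(x + 11)² -40(y - 2)² = -1289 + 1089 - 160 = -360.
Dividing both sides by -360: (y - 2)²/9 - (x + 11)²/40 = 1
Hyperbola, center (-11, 2), transverse axis vertical; a² = 9, b² = 40.
c² = a² + b² = 9 + 40 = 49, so c = 7.
Foci lie on the vertical axis through the center: (h, k ± c).

(-11, -5) and (-11, 9)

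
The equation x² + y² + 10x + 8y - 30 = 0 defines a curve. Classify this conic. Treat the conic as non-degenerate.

circle

No xy term. Coefficients of x² and y² are A = 1, C = 1.
A = C (same sign) ⇒ circle.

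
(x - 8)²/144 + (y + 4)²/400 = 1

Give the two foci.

(8, -20) and (8, 12)

Center (8, -4). The larger denominator 400 sits under the y-term, so the major axis is vertical; a² = 400, b² = 144.
c² = a² - b² = 400 - 144 = 256, so c = 16.
Foci lie on the vertical axis through the center: (h, k ± c).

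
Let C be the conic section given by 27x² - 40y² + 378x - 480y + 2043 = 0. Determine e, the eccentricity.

Group: 27(x² + 14x) -40(y² + 12y) = -2043
Complete the square in x and y: 27(x + 7)² -40(y + 6)² = -2043 + 1323 - 1440 = -2160
Divide through by -2160 to get (y + 6)²/54 - (x + 7)²/80 = 1.
Hyperbola, center (-7, -6), transverse axis vertical; a² = 54, b² = 80.
c² = a² + b² = 134, so c = √134.
e = c/a = √134/3√6 = √201/9.

e = √201/9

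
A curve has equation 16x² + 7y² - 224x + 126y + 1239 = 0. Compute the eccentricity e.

e = 3/4

16(x² - 14x) + 7(y² + 18y) = -1239
Completing the square gives 16(x - 7)² + 7(y + 9)² = -1239 + 784 + 567 = 112.
Dividing both sides by 112: (x - 7)²/7 + (y + 9)²/16 = 1
Ellipse, center (7, -9), major axis vertical; a² = 16, b² = 7.
c² = a² - b² = 9, so c = 3.
e = c/a = 3/4.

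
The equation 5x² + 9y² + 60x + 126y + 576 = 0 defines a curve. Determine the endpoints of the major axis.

(-9, -7) and (-3, -7)

Collect terms: 5(x² + 12x) + 9(y² + 14y) = -576
5(x + 6)² + 9(y + 7)² = -576 + 180 + 441 = 45
Dividing both sides by 45: (x + 6)²/9 + (y + 7)²/5 = 1
Ellipse, center (-6, -7), major axis horizontal; a² = 9, b² = 5.
a = 3. Vertices at (h ± a, k).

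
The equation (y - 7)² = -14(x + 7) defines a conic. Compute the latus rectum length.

Vertex (-7, 7); 4p = -14 so p = -7/2. Opens left.
Latus rectum length = |4p| = 14.

14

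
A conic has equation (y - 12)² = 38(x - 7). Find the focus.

Vertex (7, 12); 4p = 38 so p = 19/2. Opens right.
Focus is p units from the vertex along the axis: (h + p, k).

(33/2, 12)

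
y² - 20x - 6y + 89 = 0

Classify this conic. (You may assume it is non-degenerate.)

No xy term. Coefficients of x² and y² are A = 0, C = 1.
Exactly one squared variable ⇒ parabola.

parabola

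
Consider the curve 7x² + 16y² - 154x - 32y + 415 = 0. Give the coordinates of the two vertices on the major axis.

Rearranging, 7(x² - 22x) + 16(y² - 2y) = -415.
Complete the square in x and y: 7(x - 11)² + 16(y - 1)² = -415 + 847 + 16 = 448
Divide by 448: (x - 11)²/64 + (y - 1)²/28 = 1
Ellipse, center (11, 1), major axis horizontal; a² = 64, b² = 28.
a = 8. Vertices at (h ± a, k).

(3, 1) and (19, 1)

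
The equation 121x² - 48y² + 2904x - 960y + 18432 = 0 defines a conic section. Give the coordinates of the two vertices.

(-12, -21) and (-12, 1)

Rearranging, 121(x² + 24x) -48(y² + 20y) = -18432.
Complete the square in x and y: 121(x + 12)² -48(y + 10)² = -18432 + 17424 - 4800 = -5808
Divide through by -5808 to get (y + 10)²/121 - (x + 12)²/48 = 1.
Hyperbola, center (-12, -10), transverse axis vertical; a² = 121, b² = 48.
a = 11. Vertices at (h, k ± a).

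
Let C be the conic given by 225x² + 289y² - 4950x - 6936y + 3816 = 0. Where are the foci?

Group the x- and y-terms: 225(x² - 22x) + 289(y² - 24y) = -3816
Complete the square in x and y: 225(x - 11)² + 289(y - 12)² = -3816 + 27225 + 41616 = 65025
Divide by 65025: (x - 11)²/289 + (y - 12)²/225 = 1
Ellipse, center (11, 12), major axis horizontal; a² = 289, b² = 225.
c² = a² - b² = 289 - 225 = 64, so c = 8.
Foci lie on the horizontal axis through the center: (h ± c, k).

(3, 12) and (19, 12)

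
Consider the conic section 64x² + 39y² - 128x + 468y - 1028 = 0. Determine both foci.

(1, -11) and (1, -1)

Group the x- and y-terms: 64(x² - 2x) + 39(y² + 12y) = 1028
Complete the square: 64(x - 1)² + 39(y + 6)² = 1028 + 64 + 1404 = 2496
Dividing both sides by 2496: (x - 1)²/39 + (y + 6)²/64 = 1
Ellipse, center (1, -6), major axis vertical; a² = 64, b² = 39.
c² = a² - b² = 64 - 39 = 25, so c = 5.
Foci lie on the vertical axis through the center: (h, k ± c).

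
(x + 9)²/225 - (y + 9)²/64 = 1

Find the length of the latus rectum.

Center (-9, -9). The positive term is the x-term, so the transverse axis is horizontal; a² = 225, b² = 64.
Latus rectum length = 2b²/a = 2·64/15 = 128/15.

128/15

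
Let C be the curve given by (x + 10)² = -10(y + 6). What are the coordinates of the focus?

Vertex (-10, -6); 4p = -10 so p = -5/2. Opens down.
Focus is p units from the vertex along the axis: (h, k + p).

(-10, -17/2)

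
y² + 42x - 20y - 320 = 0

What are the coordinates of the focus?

Only y is squared. Complete the square in y: (y - 10)² = -42(x - 10).
Vertex (10, 10); 4p = -42 so p = -21/2. Opens left.
Focus is p units from the vertex along the axis: (h + p, k).

(-1/2, 10)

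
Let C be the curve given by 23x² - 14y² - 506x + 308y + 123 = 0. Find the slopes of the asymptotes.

Collect terms: 23(x² - 22x) -14(y² - 22y) = -123
Complete the square in x and y: 23(x - 11)² -14(y - 11)² = -123 + 2783 - 1694 = 966
Divide by 966: (x - 11)²/42 - (y - 11)²/69 = 1
Hyperbola, center (11, 11), transverse axis horizontal; a² = 42, b² = 69.
For a horizontal hyperbola the asymptotes have slope ±b/a.
Here that is ±√69/√42 = ±√322/14.

√322/14 and -√322/14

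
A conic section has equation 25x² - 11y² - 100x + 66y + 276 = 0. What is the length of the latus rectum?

Rearranging, 25(x² - 4x) -11(y² - 6y) = -276.
25(x - 2)² -11(y - 3)² = -276 + 100 - 99 = -275
Divide through by -275 to get (y - 3)²/25 - (x - 2)²/11 = 1.
Hyperbola, center (2, 3), transverse axis vertical; a² = 25, b² = 11.
Latus rectum length = 2b²/a = 2·11/5 = 22/5.

22/5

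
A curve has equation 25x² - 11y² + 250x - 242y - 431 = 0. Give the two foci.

(-5, -17) and (-5, -5)

Group: 25(x² + 10x) -11(y² + 22y) = 431
Complete the square: 25(x + 5)² -11(y + 11)² = 431 + 625 - 1331 = -275
Dividing both sides by -275: (y + 11)²/25 - (x + 5)²/11 = 1
Hyperbola, center (-5, -11), transverse axis vertical; a² = 25, b² = 11.
c² = a² + b² = 25 + 11 = 36, so c = 6.
Foci lie on the vertical axis through the center: (h, k ± c).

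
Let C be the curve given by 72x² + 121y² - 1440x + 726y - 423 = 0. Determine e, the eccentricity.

Group: 72(x² - 20x) + 121(y² + 6y) = 423
72(x - 10)² + 121(y + 3)² = 423 + 7200 + 1089 = 8712
Divide through by 8712 to get (x - 10)²/121 + (y + 3)²/72 = 1.
Ellipse, center (10, -3), major axis horizontal; a² = 121, b² = 72.
c² = a² - b² = 49, so c = 7.
e = c/a = 7/11.

e = 7/11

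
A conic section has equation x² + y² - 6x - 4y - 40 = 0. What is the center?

(x² - 6x) + (y² - 4y) = 40
Complete the square: (x - 3)² + (y - 2)² = 40 + 9 + 4 = 53
So (x - 3)² + (y - 2)² = 53.
Circle centered at (3, 2) with r² = 53.

(3, 2)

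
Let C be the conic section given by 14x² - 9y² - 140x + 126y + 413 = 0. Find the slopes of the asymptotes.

√14/3 and -√14/3

Collect terms: 14(x² - 10x) -9(y² - 14y) = -413
14(x - 5)² -9(y - 7)² = -413 + 350 - 441 = -504
Divide through by -504 to get (y - 7)²/56 - (x - 5)²/36 = 1.
Hyperbola, center (5, 7), transverse axis vertical; a² = 56, b² = 36.
For a vertical hyperbola the asymptotes have slope ±a/b.
Here that is ±2√14/6 = ±√14/3.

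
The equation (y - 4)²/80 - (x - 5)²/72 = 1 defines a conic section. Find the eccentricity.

e = √190/10

Center (5, 4). The positive term is the y-term, so the transverse axis is vertical; a² = 80, b² = 72.
c² = a² + b² = 152, so c = 2√38.
e = c/a = 2√38/4√5 = √190/10.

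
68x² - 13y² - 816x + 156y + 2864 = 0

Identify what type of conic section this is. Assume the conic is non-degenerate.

No xy term. Coefficients of x² and y² are A = 68, C = -13.
A and C have opposite signs ⇒ hyperbola.

hyperbola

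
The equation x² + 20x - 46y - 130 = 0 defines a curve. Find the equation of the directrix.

Only x is squared. Complete the square in x: (x + 10)² = 46(y + 5).
Vertex (-10, -5); 4p = 46 so p = 23/2. Opens up.
Directrix is the horizontal line y = k − p = -5 − (23/2) = -33/2.

y = -33/2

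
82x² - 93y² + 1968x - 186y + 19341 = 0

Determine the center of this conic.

Group: 82(x² + 24x) -93(y² + 2y) = -19341
Complete the square: 82(x + 12)² -93(y + 1)² = -19341 + 11808 - 93 = -7626
Dividing both sides by -7626: (y + 1)²/82 - (x + 12)²/93 = 1
Hyperbola with center (-12, -1).

(-12, -1)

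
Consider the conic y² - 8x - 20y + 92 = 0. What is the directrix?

x = -3

Only y is squared. Complete the square in y: (y - 10)² = 8(x + 1).
Vertex (-1, 10); 4p = 8 so p = 2. Opens right.
Directrix is the vertical line x = h − p = -1 − (2) = -3.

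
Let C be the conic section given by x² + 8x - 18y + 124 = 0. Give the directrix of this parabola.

Only x is squared. Complete the square in x: (x + 4)² = 18(y - 6).
Vertex (-4, 6); 4p = 18 so p = 9/2. Opens up.
Directrix is the horizontal line y = k − p = 6 − (9/2) = 3/2.

y = 3/2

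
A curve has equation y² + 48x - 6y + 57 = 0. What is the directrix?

x = 11

Only y is squared. Complete the square in y: (y - 3)² = -48(x + 1).
Vertex (-1, 3); 4p = -48 so p = -12. Opens left.
Directrix is the vertical line x = h − p = -1 − (-12) = 11.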